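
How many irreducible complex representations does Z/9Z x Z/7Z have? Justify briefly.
63

Justification: The number of irreducible complex representations of a finite group equals its number of conjugacy classes. Z/9Z x Z/7Z is abelian of order 63, so every element is its own conjugacy class: 63 classes, so Z/9Z x Z/7Z (order 63) has exactly 63 irreducible complex representations.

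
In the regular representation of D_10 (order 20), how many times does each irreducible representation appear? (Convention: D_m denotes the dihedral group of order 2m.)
Each irreducible V_i of dimension d_i appears with multiplicity d_i, i.e. rho_reg = (direct sum over all irreducibles V_i) d_i V_i. The irreducible dimensions for D_10 are 1, 1, 1, 1, 2, 2, 2, 2: 4 irreducibles of dimension 1, each with multiplicity 1; 4 irreducibles of dimension 2, each with multiplicity 2. Total dimension 4*1*1 + 4*2*2 = 20 = |G|.

Argument: General theorem: in the regular representation of a finite group G, each irreducible appears with multiplicity equal to its dimension. Check: dim(rho_reg) = sum d_i^2 = 1 + 1 + 1 + 1 + 4 + 4 + 4 + 4 = 20 = |G|.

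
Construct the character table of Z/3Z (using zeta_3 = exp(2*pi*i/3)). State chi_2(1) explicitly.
Character table of Z/3Z (irreps indexed chi_0,...,chi_2 with chi_k(m) = zeta_3^(k*m), zeta_3 = exp(2*pi*i/3)):
  irrep \ class  {0} (size 1)  {1} (size 1)    {2} (size 1)  
  chi_0          1             1               1             
  chi_1          1             exp(2*I*pi/3)   exp(-2*I*pi/3)
  chi_2          1             exp(-2*I*pi/3)  exp(2*I*pi/3) 

Spot check: chi_2(1) = zeta_3^(2*1) = zeta_3^2 = exp(-2*I*pi/3).

Why: Z/3Z is abelian, so all 3 irreducible complex representations are 1-dimensional. They are given by chi_k(m) = zeta_3^(k*m) for k = 0,...,2. Row orthogonality: sum_m chi_k(m) conj(chi_l(m)) = 3 * [k = l].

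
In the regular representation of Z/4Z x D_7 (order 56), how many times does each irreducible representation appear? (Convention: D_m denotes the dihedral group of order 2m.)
Each irreducible V_i of dimension d_i appears with multiplicity d_i, i.e. rho_reg = (direct sum over all irreducibles V_i) d_i V_i. The irreducible dimensions for Z/4Z x D_7 are 1, 1, 1, 1, 1, 1, 1, 1, 2, 2, 2, 2, 2, 2, 2, 2, 2, 2, 2, 2: 8 irreducibles of dimension 1, each with multiplicity 1; 12 irreducibles of dimension 2, each with multiplicity 2. Total dimension 8*1*1 + 12*2*2 = 56 = |G|.

General theorem: in the regular representation of a finite group G, each irreducible appears with multiplicity equal to its dimension. Check: dim(rho_reg) = sum d_i^2 = 1 + 1 + 1 + 1 + 1 + 1 + 1 + 1 + 4 + 4 + 4 + 4 + 4 + 4 + 4 + 4 + 4 + 4 + 4 + 4 = 56 = |G|.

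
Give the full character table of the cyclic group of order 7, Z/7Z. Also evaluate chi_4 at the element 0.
Character table of Z/7Z (irreps indexed chi_0,...,chi_6 with chi_k(m) = zeta_7^(k*m), zeta_7 = exp(2*pi*i/7)):
  irrep \ class  {0} (size 1)  {1} (size 1)    {2} (size 1)    {3} (size 1)    {4} (size 1)    {5} (size 1)    {6} (size 1)  
  chi_0          1             1               1               1               1               1               1             
  chi_1          1             exp(2*I*pi/7)   exp(4*I*pi/7)   exp(6*I*pi/7)   exp(-6*I*pi/7)  exp(-4*I*pi/7)  exp(-2*I*pi/7)
  chi_2          1             exp(4*I*pi/7)   exp(-6*I*pi/7)  exp(-2*I*pi/7)  exp(2*I*pi/7)   exp(6*I*pi/7)   exp(-4*I*pi/7)
  chi_3          1             exp(6*I*pi/7)   exp(-2*I*pi/7)  exp(4*I*pi/7)   exp(-4*I*pi/7)  exp(2*I*pi/7)   exp(-6*I*pi/7)
  chi_4          1             exp(-6*I*pi/7)  exp(2*I*pi/7)   exp(-4*I*pi/7)  exp(4*I*pi/7)   exp(-2*I*pi/7)  exp(6*I*pi/7) 
  chi_5          1             exp(-4*I*pi/7)  exp(6*I*pi/7)   exp(2*I*pi/7)   exp(-2*I*pi/7)  exp(-6*I*pi/7)  exp(4*I*pi/7) 
  chi_6          1             exp(-2*I*pi/7)  exp(-4*I*pi/7)  exp(-6*I*pi/7)  exp(6*I*pi/7)   exp(4*I*pi/7)   exp(2*I*pi/7) 

Spot check: chi_4(0) = zeta_7^(4*0) = zeta_7^0 = 1.

Working: Z/7Z is abelian, so all 7 irreducible complex representations are 1-dimensional. They are given by chi_k(m) = zeta_7^(k*m) for k = 0,...,6. Row orthogonality: sum_m chi_k(m) conj(chi_l(m)) = 7 * [k = l].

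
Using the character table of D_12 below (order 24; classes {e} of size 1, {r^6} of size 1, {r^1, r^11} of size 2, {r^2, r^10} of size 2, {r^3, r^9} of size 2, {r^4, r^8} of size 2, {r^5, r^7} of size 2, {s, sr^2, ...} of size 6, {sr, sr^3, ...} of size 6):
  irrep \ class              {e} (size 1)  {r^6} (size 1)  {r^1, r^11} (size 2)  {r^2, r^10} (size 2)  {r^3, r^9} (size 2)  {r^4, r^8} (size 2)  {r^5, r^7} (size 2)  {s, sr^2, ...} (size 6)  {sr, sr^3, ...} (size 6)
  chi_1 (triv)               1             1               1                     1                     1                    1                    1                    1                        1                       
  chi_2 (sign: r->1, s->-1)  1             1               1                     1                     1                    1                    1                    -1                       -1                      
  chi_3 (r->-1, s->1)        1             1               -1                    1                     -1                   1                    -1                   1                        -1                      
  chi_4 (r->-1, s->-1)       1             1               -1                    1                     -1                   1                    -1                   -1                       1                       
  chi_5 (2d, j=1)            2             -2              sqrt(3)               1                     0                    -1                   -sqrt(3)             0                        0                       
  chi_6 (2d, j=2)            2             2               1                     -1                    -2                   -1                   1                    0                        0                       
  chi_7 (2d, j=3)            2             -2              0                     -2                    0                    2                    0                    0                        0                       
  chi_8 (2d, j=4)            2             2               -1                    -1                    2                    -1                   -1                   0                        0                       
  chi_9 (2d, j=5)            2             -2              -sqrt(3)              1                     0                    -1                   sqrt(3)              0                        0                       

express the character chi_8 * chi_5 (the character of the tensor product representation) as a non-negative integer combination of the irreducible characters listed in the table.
chi_8 tensor chi_5 = chi_7 + chi_9 (all other irreducibles have multiplicity 0).

Proof sketch: The character of a tensor product is the pointwise product (chi_8 * chi_5)(C) = chi_8(C) * chi_5(C):
  {e}: (2)*(2), {r^6}: (2)*(-2), {r^1, r^11}: (-1)*(sqrt(3)), {r^2, r^10}: (-1)*(1), {r^3, r^9}: (2)*(0), {r^4, r^8}: (-1)*(-1), {r^5, r^7}: (-1)*(-sqrt(3)), {s, sr^2, ...}: (0)*(0), {sr, sr^3, ...}: (0)*(0)
so (chi_8 * chi_5) takes values
  {e} -> 4, {r^6} -> -4, {r^1, r^11} -> -sqrt(3), {r^2, r^10} -> -1, {r^3, r^9} -> 0, {r^4, r^8} -> 1, {r^5, r^7} -> sqrt(3), {s, sr^2, ...} -> 0, {sr, sr^3, ...} -> 0.
Now take the inner product of this character with each irreducible chi from the table, <chi_8*chi_5, chi> = (1/24) sum_C |C| (chi_8*chi_5)(C) conj(chi(C)):
  <chi_8*chi_5, chi_1> = (1/24)[1*(4)*conj(1) + 1*(-4)*conj(1) + 2*(-sqrt(3))*conj(1) + 2*(-1)*conj(1) + 2*(0)*conj(1) + 2*(1)*conj(1) + 2*(sqrt(3))*conj(1) + 6*(0)*conj(1) + 6*(0)*conj(1)]
      = (1/24)[(4) + (-4) + (-2*sqrt(3)) + (-2) + (0) + (2) + (2*sqrt(3)) + (0) + (0)] = 0/24 = 0
  <chi_8*chi_5, chi_2> = (1/24)[1*(4)*conj(1) + 1*(-4)*conj(1) + 2*(-sqrt(3))*conj(1) + 2*(-1)*conj(1) + 2*(0)*conj(1) + 2*(1)*conj(1) + 2*(sqrt(3))*conj(1) + 6*(0)*conj(-1) + 6*(0)*conj(-1)]
      = (1/24)[(4) + (-4) + (-2*sqrt(3)) + (-2) + (0) + (2) + (2*sqrt(3)) + (0) + (0)] = 0/24 = 0
  <chi_8*chi_5, chi_3> = (1/24)[1*(4)*conj(1) + 1*(-4)*conj(1) + 2*(-sqrt(3))*conj(-1) + 2*(-1)*conj(1) + 2*(0)*conj(-1) + 2*(1)*conj(1) + 2*(sqrt(3))*conj(-1) + 6*(0)*conj(1) + 6*(0)*conj(-1)]
      = (1/24)[(4) + (-4) + (2*sqrt(3)) + (-2) + (0) + (2) + (-2*sqrt(3)) + (0) + (0)] = 0/24 = 0
  <chi_8*chi_5, chi_4> = (1/24)[1*(4)*conj(1) + 1*(-4)*conj(1) + 2*(-sqrt(3))*conj(-1) + 2*(-1)*conj(1) + 2*(0)*conj(-1) + 2*(1)*conj(1) + 2*(sqrt(3))*conj(-1) + 6*(0)*conj(-1) + 6*(0)*conj(1)]
      = (1/24)[(4) + (-4) + (2*sqrt(3)) + (-2) + (0) + (2) + (-2*sqrt(3)) + (0) + (0)] = 0/24 = 0
  <chi_8*chi_5, chi_5> = (1/24)[1*(4)*conj(2) + 1*(-4)*conj(-2) + 2*(-sqrt(3))*conj(sqrt(3)) + 2*(-1)*conj(1) + 2*(0)*conj(0) + 2*(1)*conj(-1) + 2*(sqrt(3))*conj(-sqrt(3)) + 6*(0)*conj(0) + 6*(0)*conj(0)]
      = (1/24)[(8) + (8) + (-6) + (-2) + (0) + (-2) + (-6) + (0) + (0)] = 0/24 = 0
  <chi_8*chi_5, chi_6> = (1/24)[1*(4)*conj(2) + 1*(-4)*conj(2) + 2*(-sqrt(3))*conj(1) + 2*(-1)*conj(-1) + 2*(0)*conj(-2) + 2*(1)*conj(-1) + 2*(sqrt(3))*conj(1) + 6*(0)*conj(0) + 6*(0)*conj(0)]
      = (1/24)[(8) + (-8) + (-2*sqrt(3)) + (2) + (0) + (-2) + (2*sqrt(3)) + (0) + (0)] = 0/24 = 0
  <chi_8*chi_5, chi_7> = (1/24)[1*(4)*conj(2) + 1*(-4)*conj(-2) + 2*(-sqrt(3))*conj(0) + 2*(-1)*conj(-2) + 2*(0)*conj(0) + 2*(1)*conj(2) + 2*(sqrt(3))*conj(0) + 6*(0)*conj(0) + 6*(0)*conj(0)]
      = (1/24)[(8) + (8) + (0) + (4) + (0) + (4) + (0) + (0) + (0)] = 24/24 = 1
  <chi_8*chi_5, chi_8> = (1/24)[1*(4)*conj(2) + 1*(-4)*conj(2) + 2*(-sqrt(3))*conj(-1) + 2*(-1)*conj(-1) + 2*(0)*conj(2) + 2*(1)*conj(-1) + 2*(sqrt(3))*conj(-1) + 6*(0)*conj(0) + 6*(0)*conj(0)]
      = (1/24)[(8) + (-8) + (2*sqrt(3)) + (2) + (0) + (-2) + (-2*sqrt(3)) + (0) + (0)] = 0/24 = 0
  <chi_8*chi_5, chi_9> = (1/24)[1*(4)*conj(2) + 1*(-4)*conj(-2) + 2*(-sqrt(3))*conj(-sqrt(3)) + 2*(-1)*conj(1) + 2*(0)*conj(0) + 2*(1)*conj(-1) + 2*(sqrt(3))*conj(sqrt(3)) + 6*(0)*conj(0) + 6*(0)*conj(0)]
      = (1/24)[(8) + (8) + (6) + (-2) + (0) + (-2) + (6) + (0) + (0)] = 24/24 = 1
Hence the multiplicities are chi_7: 1, chi_9: 1. Dimension check: dim(chi_8)*dim(chi_5) = 2*2 = 4 and sum (mult * dim) = 1*2 + 1*2 = 4.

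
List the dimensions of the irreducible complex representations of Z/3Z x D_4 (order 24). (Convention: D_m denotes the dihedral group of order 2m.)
Dimensions: 1, 1, 1, 1, 1, 1, 1, 1, 1, 1, 1, 1, 2, 2, 2

Solution. There are 15 irreducibles (= number of conjugacy classes). Their dimensions d_i satisfy sum d_i^2 = |G| = 24: 1 + 1 + 1 + 1 + 1 + 1 + 1 + 1 + 1 + 1 + 1 + 1 + 4 + 4 + 4 = 24. (For the product with Z/3Z: each of the 3 1-dim characters of Z/3Z tensors with each irrep of D_4, giving 3 copies of each D_4-dimension.)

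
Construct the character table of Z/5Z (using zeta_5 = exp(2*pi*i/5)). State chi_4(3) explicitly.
Character table of Z/5Z (irreps indexed chi_0,...,chi_4 with chi_k(m) = zeta_5^(k*m), zeta_5 = exp(2*pi*i/5)):
  irrep \ class  {0} (size 1)  {1} (size 1)    {2} (size 1)    {3} (size 1)    {4} (size 1)  
  chi_0          1             1               1               1               1             
  chi_1          1             exp(2*I*pi/5)   exp(4*I*pi/5)   exp(-4*I*pi/5)  exp(-2*I*pi/5)
  chi_2          1             exp(4*I*pi/5)   exp(-2*I*pi/5)  exp(2*I*pi/5)   exp(-4*I*pi/5)
  chi_3          1             exp(-4*I*pi/5)  exp(2*I*pi/5)   exp(-2*I*pi/5)  exp(4*I*pi/5) 
  chi_4          1             exp(-2*I*pi/5)  exp(-4*I*pi/5)  exp(4*I*pi/5)   exp(2*I*pi/5) 

Spot check: chi_4(3) = zeta_5^(4*3) = zeta_5^12 = exp(4*I*pi/5).

Derivation: Z/5Z is abelian, so all 5 irreducible complex representations are 1-dimensional. They are given by chi_k(m) = zeta_5^(k*m) for k = 0,...,4. Row orthogonality: sum_m chi_k(m) conj(chi_l(m)) = 5 * [k = l].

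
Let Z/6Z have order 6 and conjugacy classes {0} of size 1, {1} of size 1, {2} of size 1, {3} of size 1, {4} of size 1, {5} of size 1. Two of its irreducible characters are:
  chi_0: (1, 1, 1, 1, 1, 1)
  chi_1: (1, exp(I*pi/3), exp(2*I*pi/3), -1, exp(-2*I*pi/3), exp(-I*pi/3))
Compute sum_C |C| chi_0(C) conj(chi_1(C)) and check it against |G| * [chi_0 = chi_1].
Sum = 0; so <chi_0, chi_1> = 0 (distinct irreducibles are orthogonal).

Reasoning: Compute term by term over conjugacy classes (|C| * chi_0(C) * conj(chi_1(C))):
  1*(1)*conj(1) + 1*(1)*conj(exp(I*pi/3)) + 1*(1)*conj(exp(2*I*pi/3)) + 1*(1)*conj(-1) + 1*(1)*conj(exp(-2*I*pi/3)) + 1*(1)*conj(exp(-I*pi/3))
  = (1) + (exp(-I*pi/3)) + (exp(-2*I*pi/3)) + (-1) + (exp(2*I*pi/3)) + (exp(I*pi/3))
  = 0.
(Exp terms are combined using exp(i*s)*conj(exp(i*t)) = exp(i*(s-t)), and sums of them are collapsed using the identity that for every m > 1 the m distinct m-th roots of unity sum to 0, e.g. 1 + exp(2*I*pi/3) + exp(-2*I*pi/3) = 0.)
Dividing by |G| = 6 gives 0/6 = 0, matching the row-orthogonality relation <chi_0, chi_1> = [chi_0 = chi_1].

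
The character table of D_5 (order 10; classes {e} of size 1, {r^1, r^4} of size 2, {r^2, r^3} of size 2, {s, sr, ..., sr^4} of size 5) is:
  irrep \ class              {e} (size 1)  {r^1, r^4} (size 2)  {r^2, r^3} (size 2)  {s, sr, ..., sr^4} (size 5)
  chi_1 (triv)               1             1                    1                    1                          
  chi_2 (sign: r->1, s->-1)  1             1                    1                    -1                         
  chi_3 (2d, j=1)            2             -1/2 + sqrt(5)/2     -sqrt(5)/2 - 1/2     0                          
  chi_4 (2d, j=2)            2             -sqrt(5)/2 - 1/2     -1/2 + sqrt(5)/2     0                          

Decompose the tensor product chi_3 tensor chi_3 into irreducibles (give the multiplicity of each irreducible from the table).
chi_3 tensor chi_3 = chi_1 + chi_2 + chi_4 (all other irreducibles have multiplicity 0).

Working: The character of a tensor product is the pointwise product (chi_3 * chi_3)(C) = chi_3(C) * chi_3(C):
  {e}: (2)*(2), {r^1, r^4}: (-1/2 + sqrt(5)/2)*(-1/2 + sqrt(5)/2), {r^2, r^3}: (-sqrt(5)/2 - 1/2)*(-sqrt(5)/2 - 1/2), {s, sr, ..., sr^4}: (0)*(0)
so (chi_3 * chi_3) takes values
  {e} -> 4, {r^1, r^4} -> 3/2 - sqrt(5)/2, {r^2, r^3} -> sqrt(5)/2 + 3/2, {s, sr, ..., sr^4} -> 0.
Now take the inner product of this character with each irreducible chi from the table, <chi_3*chi_3, chi> = (1/10) sum_C |C| (chi_3*chi_3)(C) conj(chi(C)):
  <chi_3*chi_3, chi_1> = (1/10)[1*(4)*conj(1) + 2*(3/2 - sqrt(5)/2)*conj(1) + 2*(sqrt(5)/2 + 3/2)*conj(1) + 5*(0)*conj(1)]
      = (1/10)[(4) + (3 - sqrt(5)) + (sqrt(5) + 3) + (0)] = 10/10 = 1
  <chi_3*chi_3, chi_2> = (1/10)[1*(4)*conj(1) + 2*(3/2 - sqrt(5)/2)*conj(1) + 2*(sqrt(5)/2 + 3/2)*conj(1) + 5*(0)*conj(-1)]
      = (1/10)[(4) + (3 - sqrt(5)) + (sqrt(5) + 3) + (0)] = 10/10 = 1
  <chi_3*chi_3, chi_3> = (1/10)[1*(4)*conj(2) + 2*(3/2 - sqrt(5)/2)*conj(-1/2 + sqrt(5)/2) + 2*(sqrt(5)/2 + 3/2)*conj(-sqrt(5)/2 - 1/2) + 5*(0)*conj(0)]
      = (1/10)[(8) + (-4 + 2*sqrt(5)) + (-2*sqrt(5) - 4) + (0)] = 0/10 = 0
  <chi_3*chi_3, chi_4> = (1/10)[1*(4)*conj(2) + 2*(3/2 - sqrt(5)/2)*conj(-sqrt(5)/2 - 1/2) + 2*(sqrt(5)/2 + 3/2)*conj(-1/2 + sqrt(5)/2) + 5*(0)*conj(0)]
      = (1/10)[(8) + (1 - sqrt(5)) + (1 + sqrt(5)) + (0)] = 10/10 = 1
Hence the multiplicities are chi_1: 1, chi_2: 1, chi_4: 1. Dimension check: dim(chi_3)*dim(chi_3) = 2*2 = 4 and sum (mult * dim) = 1*1 + 1*1 + 1*2 = 4.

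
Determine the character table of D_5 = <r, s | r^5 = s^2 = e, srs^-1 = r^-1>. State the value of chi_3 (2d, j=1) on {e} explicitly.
Conjugacy classes: {e} of size 1, {r^1, r^4} of size 2, {r^2, r^3} of size 2, {s, sr, ..., sr^4} of size 5.
Character table:
  irrep \ class              {e} (size 1)  {r^1, r^4} (size 2)  {r^2, r^3} (size 2)  {s, sr, ..., sr^4} (size 5)
  chi_1 (triv)               1             1                    1                    1                          
  chi_2 (sign: r->1, s->-1)  1             1                    1                    -1                         
  chi_3 (2d, j=1)            2             -1/2 + sqrt(5)/2     -sqrt(5)/2 - 1/2     0                          
  chi_4 (2d, j=2)            2             -sqrt(5)/2 - 1/2     -1/2 + sqrt(5)/2     0                          

Spot check: chi_3 (2d, j=1) on {e} = 2.

Derivation: D_5 has order 2*5 = 10 with 4 conjugacy classes, hence 4 irreducibles. Sum of squared dims 1 + 1 + 4 + 4 = 10 = |G|. Linear characters come from the abelianisation; the 2-dimensional irreps have character r^k -> 2*cos(2*pi*j*k/5), reflections -> 0.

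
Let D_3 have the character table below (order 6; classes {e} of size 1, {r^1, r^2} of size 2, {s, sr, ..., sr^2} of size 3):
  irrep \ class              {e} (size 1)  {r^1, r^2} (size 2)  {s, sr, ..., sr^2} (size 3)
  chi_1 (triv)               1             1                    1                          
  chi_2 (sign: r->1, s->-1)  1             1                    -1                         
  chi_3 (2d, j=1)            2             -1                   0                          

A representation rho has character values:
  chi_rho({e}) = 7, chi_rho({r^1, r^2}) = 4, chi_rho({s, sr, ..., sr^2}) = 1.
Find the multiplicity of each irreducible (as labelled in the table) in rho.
Multiplicities: chi_1: 3, chi_2: 2, chi_3: 1.

Details: Use <chi_rho, chi> = (1/|G|) sum_C |C| * chi_rho(C) * conj(chi(C)) with |G| = 6 for each irreducible chi in the table:
  <chi_rho, chi_1> = (1/6)[1*(7)*conj(1) + 2*(4)*conj(1) + 3*(1)*conj(1)]
      = (1/6)[(7) + (8) + (3)] = 18/6 = 3
  <chi_rho, chi_2> = (1/6)[1*(7)*conj(1) + 2*(4)*conj(1) + 3*(1)*conj(-1)]
      = (1/6)[(7) + (8) + (-3)] = 12/6 = 2
  <chi_rho, chi_3> = (1/6)[1*(7)*conj(2) + 2*(4)*conj(-1) + 3*(1)*conj(0)]
      = (1/6)[(14) + (-8) + (0)] = 6/6 = 1
Dimension check: dim(rho) = sum (mult * dim) = 3*1 + 2*1 + 1*2 = 7 = chi_rho(e) = 7.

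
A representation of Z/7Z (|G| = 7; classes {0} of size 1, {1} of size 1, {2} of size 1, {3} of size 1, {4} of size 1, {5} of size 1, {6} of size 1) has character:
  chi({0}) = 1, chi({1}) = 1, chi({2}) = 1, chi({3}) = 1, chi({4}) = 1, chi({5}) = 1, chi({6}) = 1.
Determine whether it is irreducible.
Irreducible: <chi, chi> = 1.

Explanation: <chi, chi> = (1/|G|) sum_C |C| * |chi(C)|^2 = (1/7)[1*|1|^2 + 1*|1|^2 + 1*|1|^2 + 1*|1|^2 + 1*|1|^2 + 1*|1|^2 + 1*|1|^2]
  = (1/7)[(1) + (1) + (1) + (1) + (1) + (1) + (1)] = 7/7 = 1.
(Exp terms are combined using exp(i*s)*conj(exp(i*t)) = exp(i*(s-t)), and sums of them are collapsed using the identity that for every m > 1 the m distinct m-th roots of unity sum to 0, e.g. 1 + exp(2*I*pi/3) + exp(-2*I*pi/3) = 0.)
A character is irreducible iff <chi, chi> = 1, so this representation is irreducible.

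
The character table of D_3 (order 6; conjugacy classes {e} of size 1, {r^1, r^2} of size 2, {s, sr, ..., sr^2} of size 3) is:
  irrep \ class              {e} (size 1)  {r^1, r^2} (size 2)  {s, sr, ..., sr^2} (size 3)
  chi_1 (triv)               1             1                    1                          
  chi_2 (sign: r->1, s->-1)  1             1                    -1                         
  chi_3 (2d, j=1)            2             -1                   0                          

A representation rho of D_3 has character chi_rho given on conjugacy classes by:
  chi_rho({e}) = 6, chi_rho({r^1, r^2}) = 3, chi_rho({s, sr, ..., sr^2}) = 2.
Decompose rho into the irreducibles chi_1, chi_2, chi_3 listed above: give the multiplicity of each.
Multiplicities: chi_1: 3, chi_2: 1, chi_3: 1.

Use <chi_rho, chi> = (1/|G|) sum_C |C| * chi_rho(C) * conj(chi(C)) with |G| = 6 for each irreducible chi in the table:
  <chi_rho, chi_1> = (1/6)[1*(6)*conj(1) + 2*(3)*conj(1) + 3*(2)*conj(1)]
      = (1/6)[(6) + (6) + (6)] = 18/6 = 3
  <chi_rho, chi_2> = (1/6)[1*(6)*conj(1) + 2*(3)*conj(1) + 3*(2)*conj(-1)]
      = (1/6)[(6) + (6) + (-6)] = 6/6 = 1
  <chi_rho, chi_3> = (1/6)[1*(6)*conj(2) + 2*(3)*conj(-1) + 3*(2)*conj(0)]
      = (1/6)[(12) + (-6) + (0)] = 6/6 = 1
Dimension check: dim(rho) = sum (mult * dim) = 3*1 + 1*1 + 1*2 = 6 = chi_rho(e) = 6.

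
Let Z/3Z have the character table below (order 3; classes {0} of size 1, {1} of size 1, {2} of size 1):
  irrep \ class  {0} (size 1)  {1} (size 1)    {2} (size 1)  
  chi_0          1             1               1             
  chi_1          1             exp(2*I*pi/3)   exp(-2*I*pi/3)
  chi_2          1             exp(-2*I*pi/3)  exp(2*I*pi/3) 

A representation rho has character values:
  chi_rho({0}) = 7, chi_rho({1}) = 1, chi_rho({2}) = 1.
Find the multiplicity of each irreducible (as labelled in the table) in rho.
Multiplicities: chi_0: 3, chi_1: 2, chi_2: 2.

Details: Use <chi_rho, chi> = (1/|G|) sum_C |C| * chi_rho(C) * conj(chi(C)) with |G| = 3 for each irreducible chi in the table:
  <chi_rho, chi_0> = (1/3)[1*(7)*conj(1) + 1*(1)*conj(1) + 1*(1)*conj(1)]
      = (1/3)[(7) + (1) + (1)] = 9/3 = 3
  <chi_rho, chi_1> = (1/3)[1*(7)*conj(1) + 1*(1)*conj(exp(2*I*pi/3)) + 1*(1)*conj(exp(-2*I*pi/3))]
      = (1/3)[(7) + (2 + 3*exp(-2*I*pi/3) + 2*exp(2*I*pi/3)) + (2 + 2*exp(-2*I*pi/3) + 3*exp(2*I*pi/3))] = 6/3 = 2
  <chi_rho, chi_2> = (1/3)[1*(7)*conj(1) + 1*(1)*conj(exp(-2*I*pi/3)) + 1*(1)*conj(exp(2*I*pi/3))]
      = (1/3)[(7) + (2 + 2*exp(-2*I*pi/3) + 3*exp(2*I*pi/3)) + (2 + 3*exp(-2*I*pi/3) + 2*exp(2*I*pi/3))] = 6/3 = 2
(Exp terms are combined using exp(i*s)*conj(exp(i*t)) = exp(i*(s-t)), and sums of them are collapsed using the identity that for every m > 1 the m distinct m-th roots of unity sum to 0, e.g. 1 + exp(2*I*pi/3) + exp(-2*I*pi/3) = 0.)
Dimension check: dim(rho) = sum (mult * dim) = 3*1 + 2*1 + 2*1 = 7 = chi_rho(e) = 7.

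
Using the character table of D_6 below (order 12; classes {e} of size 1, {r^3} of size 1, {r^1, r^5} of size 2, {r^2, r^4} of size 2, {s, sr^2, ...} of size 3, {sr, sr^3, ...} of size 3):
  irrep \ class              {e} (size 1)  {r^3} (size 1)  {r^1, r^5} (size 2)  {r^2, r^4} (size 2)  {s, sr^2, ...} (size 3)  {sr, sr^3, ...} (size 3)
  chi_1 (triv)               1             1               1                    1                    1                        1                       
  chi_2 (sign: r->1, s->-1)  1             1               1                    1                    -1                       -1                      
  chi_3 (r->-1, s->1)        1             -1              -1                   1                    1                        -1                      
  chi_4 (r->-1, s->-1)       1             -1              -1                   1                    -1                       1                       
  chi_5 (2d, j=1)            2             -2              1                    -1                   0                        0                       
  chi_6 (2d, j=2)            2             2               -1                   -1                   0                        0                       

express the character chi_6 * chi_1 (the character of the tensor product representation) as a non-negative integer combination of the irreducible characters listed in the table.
chi_6 tensor chi_1 = chi_6 (all other irreducibles have multiplicity 0).

Reasoning: The character of a tensor product is the pointwise product (chi_6 * chi_1)(C) = chi_6(C) * chi_1(C):
  {e}: (2)*(1), {r^3}: (2)*(1), {r^1, r^5}: (-1)*(1), {r^2, r^4}: (-1)*(1), {s, sr^2, ...}: (0)*(1), {sr, sr^3, ...}: (0)*(1)
so (chi_6 * chi_1) takes values
  {e} -> 2, {r^3} -> 2, {r^1, r^5} -> -1, {r^2, r^4} -> -1, {s, sr^2, ...} -> 0, {sr, sr^3, ...} -> 0.
Now take the inner product of this character with each irreducible chi from the table, <chi_6*chi_1, chi> = (1/12) sum_C |C| (chi_6*chi_1)(C) conj(chi(C)):
  <chi_6*chi_1, chi_1> = (1/12)[1*(2)*conj(1) + 1*(2)*conj(1) + 2*(-1)*conj(1) + 2*(-1)*conj(1) + 3*(0)*conj(1) + 3*(0)*conj(1)]
      = (1/12)[(2) + (2) + (-2) + (-2) + (0) + (0)] = 0/12 = 0
  <chi_6*chi_1, chi_2> = (1/12)[1*(2)*conj(1) + 1*(2)*conj(1) + 2*(-1)*conj(1) + 2*(-1)*conj(1) + 3*(0)*conj(-1) + 3*(0)*conj(-1)]
      = (1/12)[(2) + (2) + (-2) + (-2) + (0) + (0)] = 0/12 = 0
  <chi_6*chi_1, chi_3> = (1/12)[1*(2)*conj(1) + 1*(2)*conj(-1) + 2*(-1)*conj(-1) + 2*(-1)*conj(1) + 3*(0)*conj(1) + 3*(0)*conj(-1)]
      = (1/12)[(2) + (-2) + (2) + (-2) + (0) + (0)] = 0/12 = 0
  <chi_6*chi_1, chi_4> = (1/12)[1*(2)*conj(1) + 1*(2)*conj(-1) + 2*(-1)*conj(-1) + 2*(-1)*conj(1) + 3*(0)*conj(-1) + 3*(0)*conj(1)]
      = (1/12)[(2) + (-2) + (2) + (-2) + (0) + (0)] = 0/12 = 0
  <chi_6*chi_1, chi_5> = (1/12)[1*(2)*conj(2) + 1*(2)*conj(-2) + 2*(-1)*conj(1) + 2*(-1)*conj(-1) + 3*(0)*conj(0) + 3*(0)*conj(0)]
      = (1/12)[(4) + (-4) + (-2) + (2) + (0) + (0)] = 0/12 = 0
  <chi_6*chi_1, chi_6> = (1/12)[1*(2)*conj(2) + 1*(2)*conj(2) + 2*(-1)*conj(-1) + 2*(-1)*conj(-1) + 3*(0)*conj(0) + 3*(0)*conj(0)]
      = (1/12)[(4) + (4) + (2) + (2) + (0) + (0)] = 12/12 = 1
Hence the multiplicities are chi_6: 1. Dimension check: dim(chi_6)*dim(chi_1) = 2*1 = 2 and sum (mult * dim) = 1*2 = 2.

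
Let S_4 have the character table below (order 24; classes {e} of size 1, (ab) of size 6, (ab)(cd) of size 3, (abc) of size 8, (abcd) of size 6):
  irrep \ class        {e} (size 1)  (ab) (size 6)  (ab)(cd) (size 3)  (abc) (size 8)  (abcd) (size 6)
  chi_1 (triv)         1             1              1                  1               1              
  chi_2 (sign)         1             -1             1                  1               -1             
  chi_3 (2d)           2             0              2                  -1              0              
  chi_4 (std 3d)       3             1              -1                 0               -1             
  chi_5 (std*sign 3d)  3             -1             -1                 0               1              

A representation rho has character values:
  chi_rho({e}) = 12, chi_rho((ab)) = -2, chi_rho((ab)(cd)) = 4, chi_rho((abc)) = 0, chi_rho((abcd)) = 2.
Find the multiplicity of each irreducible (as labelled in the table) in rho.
Multiplicities: chi_1: 1, chi_2: 1, chi_3: 2, chi_4: 0, chi_5: 2.

Solution. Use <chi_rho, chi> = (1/|G|) sum_C |C| * chi_rho(C) * conj(chi(C)) with |G| = 24 for each irreducible chi in the table:
  <chi_rho, chi_1> = (1/24)[1*(12)*conj(1) + 6*(-2)*conj(1) + 3*(4)*conj(1) + 8*(0)*conj(1) + 6*(2)*conj(1)]
      = (1/24)[(12) + (-12) + (12) + (0) + (12)] = 24/24 = 1
  <chi_rho, chi_2> = (1/24)[1*(12)*conj(1) + 6*(-2)*conj(-1) + 3*(4)*conj(1) + 8*(0)*conj(1) + 6*(2)*conj(-1)]
      = (1/24)[(12) + (12) + (12) + (0) + (-12)] = 24/24 = 1
  <chi_rho, chi_3> = (1/24)[1*(12)*conj(2) + 6*(-2)*conj(0) + 3*(4)*conj(2) + 8*(0)*conj(-1) + 6*(2)*conj(0)]
      = (1/24)[(24) + (0) + (24) + (0) + (0)] = 48/24 = 2
  <chi_rho, chi_4> = (1/24)[1*(12)*conj(3) + 6*(-2)*conj(1) + 3*(4)*conj(-1) + 8*(0)*conj(0) + 6*(2)*conj(-1)]
      = (1/24)[(36) + (-12) + (-12) + (0) + (-12)] = 0/24 = 0
  <chi_rho, chi_5> = (1/24)[1*(12)*conj(3) + 6*(-2)*conj(-1) + 3*(4)*conj(-1) + 8*(0)*conj(0) + 6*(2)*conj(1)]
      = (1/24)[(36) + (12) + (-12) + (0) + (12)] = 48/24 = 2
Dimension check: dim(rho) = sum (mult * dim) = 1*1 + 1*1 + 2*2 + 0*3 + 2*3 = 12 = chi_rho(e) = 12.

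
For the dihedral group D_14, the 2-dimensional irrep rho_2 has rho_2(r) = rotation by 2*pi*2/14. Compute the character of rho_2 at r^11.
chi_{rho_2}(r^11) = 2*cos(2*pi*2*11/14) = -2*cos(pi/7)

Derivation: rho_2(r^11) is rotation by angle 2*pi*2*11/14, whose trace is 2*cos(2*pi*2*11/14) = -2*cos(pi/7).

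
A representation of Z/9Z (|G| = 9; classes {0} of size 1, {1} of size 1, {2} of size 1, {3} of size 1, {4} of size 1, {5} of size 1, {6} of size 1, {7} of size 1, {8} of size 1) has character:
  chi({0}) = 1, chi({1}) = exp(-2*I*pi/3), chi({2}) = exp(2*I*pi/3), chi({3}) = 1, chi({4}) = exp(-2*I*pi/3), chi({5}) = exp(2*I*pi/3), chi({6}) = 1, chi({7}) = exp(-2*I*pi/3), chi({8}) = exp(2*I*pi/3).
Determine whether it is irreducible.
Irreducible: <chi, chi> = 1.

Justification: <chi, chi> = (1/|G|) sum_C |C| * |chi(C)|^2 = (1/9)[1*|1|^2 + 1*|exp(-2*I*pi/3)|^2 + 1*|exp(2*I*pi/3)|^2 + 1*|1|^2 + 1*|exp(-2*I*pi/3)|^2 + 1*|exp(2*I*pi/3)|^2 + 1*|1|^2 + 1*|exp(-2*I*pi/3)|^2 + 1*|exp(2*I*pi/3)|^2]
  = (1/9)[(1) + (1) + (1) + (1) + (1) + (1) + (1) + (1) + (1)] = 9/9 = 1.
(Exp terms are combined using exp(i*s)*conj(exp(i*t)) = exp(i*(s-t)), and sums of them are collapsed using the identity that for every m > 1 the m distinct m-th roots of unity sum to 0, e.g. 1 + exp(2*I*pi/3) + exp(-2*I*pi/3) = 0.)
A character is irreducible iff <chi, chi> = 1, so this representation is irreducible.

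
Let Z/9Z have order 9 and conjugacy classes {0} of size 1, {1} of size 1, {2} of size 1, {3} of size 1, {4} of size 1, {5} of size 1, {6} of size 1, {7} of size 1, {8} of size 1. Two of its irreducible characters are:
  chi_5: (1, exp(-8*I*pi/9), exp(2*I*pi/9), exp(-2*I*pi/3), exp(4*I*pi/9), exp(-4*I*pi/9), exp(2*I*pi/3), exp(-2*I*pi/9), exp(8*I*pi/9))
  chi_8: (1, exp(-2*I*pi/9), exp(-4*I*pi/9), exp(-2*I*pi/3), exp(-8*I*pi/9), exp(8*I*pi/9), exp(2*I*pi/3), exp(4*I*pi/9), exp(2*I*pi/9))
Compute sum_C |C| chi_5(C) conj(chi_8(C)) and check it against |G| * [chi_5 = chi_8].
Sum = 0; so <chi_5, chi_8> = 0 (distinct irreducibles are orthogonal).

Justification: Compute term by term over conjugacy classes (|C| * chi_5(C) * conj(chi_8(C))):
  1*(1)*conj(1) + 1*(exp(-8*I*pi/9))*conj(exp(-2*I*pi/9)) + 1*(exp(2*I*pi/9))*conj(exp(-4*I*pi/9)) + 1*(exp(-2*I*pi/3))*conj(exp(-2*I*pi/3)) + 1*(exp(4*I*pi/9))*conj(exp(-8*I*pi/9)) + 1*(exp(-4*I*pi/9))*conj(exp(8*I*pi/9)) + 1*(exp(2*I*pi/3))*conj(exp(2*I*pi/3)) + 1*(exp(-2*I*pi/9))*conj(exp(4*I*pi/9)) + 1*(exp(8*I*pi/9))*conj(exp(2*I*pi/9))
  = (1) + (exp(-2*I*pi/3)) + (exp(2*I*pi/3)) + (1) + (exp(-2*I*pi/3)) + (exp(2*I*pi/3)) + (1) + (exp(-2*I*pi/3)) + (exp(2*I*pi/3))
  = 0.
(Exp terms are combined using exp(i*s)*conj(exp(i*t)) = exp(i*(s-t)), and sums of them are collapsed using the identity that for every m > 1 the m distinct m-th roots of unity sum to 0, e.g. 1 + exp(2*I*pi/3) + exp(-2*I*pi/3) = 0.)
Dividing by |G| = 9 gives 0/9 = 0, matching the row-orthogonality relation <chi_5, chi_8> = [chi_5 = chi_8].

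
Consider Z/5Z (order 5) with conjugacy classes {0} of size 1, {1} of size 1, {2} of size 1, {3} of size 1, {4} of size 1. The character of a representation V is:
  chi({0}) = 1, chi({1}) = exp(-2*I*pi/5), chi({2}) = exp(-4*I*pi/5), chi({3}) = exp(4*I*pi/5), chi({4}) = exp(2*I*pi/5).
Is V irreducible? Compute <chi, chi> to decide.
Irreducible: <chi, chi> = 1.

Justification: <chi, chi> = (1/|G|) sum_C |C| * |chi(C)|^2 = (1/5)[1*|1|^2 + 1*|exp(-2*I*pi/5)|^2 + 1*|exp(-4*I*pi/5)|^2 + 1*|exp(4*I*pi/5)|^2 + 1*|exp(2*I*pi/5)|^2]
  = (1/5)[(1) + (1) + (1) + (1) + (1)] = 5/5 = 1.
(Exp terms are combined using exp(i*s)*conj(exp(i*t)) = exp(i*(s-t)), and sums of them are collapsed using the identity that for every m > 1 the m distinct m-th roots of unity sum to 0, e.g. 1 + exp(2*I*pi/3) + exp(-2*I*pi/3) = 0.)
A character is irreducible iff <chi, chi> = 1, so this representation is irreducible.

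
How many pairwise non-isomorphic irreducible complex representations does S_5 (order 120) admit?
7

Justification: The number of irreducible complex representations of a finite group equals its number of conjugacy classes. Conjugacy classes in S_5 correspond to cycle types, i.e. partitions of 5; there are p(5) = 7 of them, so S_5 (order 120) has exactly 7 irreducible complex representations.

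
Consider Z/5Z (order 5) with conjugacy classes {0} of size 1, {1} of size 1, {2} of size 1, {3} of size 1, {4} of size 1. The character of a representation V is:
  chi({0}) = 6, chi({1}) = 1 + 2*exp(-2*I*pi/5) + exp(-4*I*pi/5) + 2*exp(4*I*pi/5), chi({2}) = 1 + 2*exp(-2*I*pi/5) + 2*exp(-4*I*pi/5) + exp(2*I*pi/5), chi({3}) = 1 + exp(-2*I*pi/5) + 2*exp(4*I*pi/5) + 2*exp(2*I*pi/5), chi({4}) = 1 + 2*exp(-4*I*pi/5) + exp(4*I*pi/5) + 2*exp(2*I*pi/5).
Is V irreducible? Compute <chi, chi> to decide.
Not irreducible (reducible): <chi, chi> = 10 > 1.

Why: <chi, chi> = (1/|G|) sum_C |C| * |chi(C)|^2 = (1/5)[1*|6|^2 + 1*|1 + 2*exp(-2*I*pi/5) + exp(-4*I*pi/5) + 2*exp(4*I*pi/5)|^2 + 1*|1 + 2*exp(-2*I*pi/5) + 2*exp(-4*I*pi/5) + exp(2*I*pi/5)|^2 + 1*|1 + exp(-2*I*pi/5) + 2*exp(4*I*pi/5) + 2*exp(2*I*pi/5)|^2 + 1*|1 + 2*exp(-4*I*pi/5) + exp(4*I*pi/5) + 2*exp(2*I*pi/5)|^2]
  = (1/5)[(36) + (10 + 6*exp(-2*I*pi/5) + 7*exp(-4*I*pi/5) + 7*exp(4*I*pi/5) + 6*exp(2*I*pi/5)) + (10 + 7*exp(-2*I*pi/5) + 6*exp(-4*I*pi/5) + 6*exp(4*I*pi/5) + 7*exp(2*I*pi/5)) + (10 + 7*exp(-2*I*pi/5) + 6*exp(-4*I*pi/5) + 6*exp(4*I*pi/5) + 7*exp(2*I*pi/5)) + (10 + 6*exp(-2*I*pi/5) + 7*exp(-4*I*pi/5) + 7*exp(4*I*pi/5) + 6*exp(2*I*pi/5))] = 50/5 = 10.
(Exp terms are combined using exp(i*s)*conj(exp(i*t)) = exp(i*(s-t)), and sums of them are collapsed using the identity that for every m > 1 the m distinct m-th roots of unity sum to 0, e.g. 1 + exp(2*I*pi/3) + exp(-2*I*pi/3) = 0.)
A character is irreducible iff <chi, chi> = 1, so this representation is reducible.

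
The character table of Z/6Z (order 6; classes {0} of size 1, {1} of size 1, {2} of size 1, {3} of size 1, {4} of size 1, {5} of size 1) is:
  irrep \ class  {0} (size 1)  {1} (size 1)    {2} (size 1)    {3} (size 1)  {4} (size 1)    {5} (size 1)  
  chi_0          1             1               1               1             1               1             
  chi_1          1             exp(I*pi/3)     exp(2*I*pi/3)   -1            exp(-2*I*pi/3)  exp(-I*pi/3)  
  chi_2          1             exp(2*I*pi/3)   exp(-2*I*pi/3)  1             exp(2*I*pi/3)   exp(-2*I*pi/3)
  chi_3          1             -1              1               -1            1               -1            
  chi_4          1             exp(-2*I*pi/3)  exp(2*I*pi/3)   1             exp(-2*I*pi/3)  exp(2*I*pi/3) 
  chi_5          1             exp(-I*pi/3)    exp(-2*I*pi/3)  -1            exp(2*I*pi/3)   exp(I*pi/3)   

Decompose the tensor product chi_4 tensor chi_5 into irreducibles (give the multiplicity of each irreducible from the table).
chi_4 tensor chi_5 = chi_3 (all other irreducibles have multiplicity 0).

Solution. The character of a tensor product is the pointwise product (chi_4 * chi_5)(C) = chi_4(C) * chi_5(C):
  {0}: (1)*(1), {1}: (exp(-2*I*pi/3))*(exp(-I*pi/3)), {2}: (exp(2*I*pi/3))*(exp(-2*I*pi/3)), {3}: (1)*(-1), {4}: (exp(-2*I*pi/3))*(exp(2*I*pi/3)), {5}: (exp(2*I*pi/3))*(exp(I*pi/3))
so (chi_4 * chi_5) takes values
  {0} -> 1, {1} -> -1, {2} -> 1, {3} -> -1, {4} -> 1, {5} -> -1.
Now take the inner product of this character with each irreducible chi from the table, <chi_4*chi_5, chi> = (1/6) sum_C |C| (chi_4*chi_5)(C) conj(chi(C)):
  <chi_4*chi_5, chi_0> = (1/6)[1*(1)*conj(1) + 1*(-1)*conj(1) + 1*(1)*conj(1) + 1*(-1)*conj(1) + 1*(1)*conj(1) + 1*(-1)*conj(1)]
      = (1/6)[(1) + (-1) + (1) + (-1) + (1) + (-1)] = 0/6 = 0
  <chi_4*chi_5, chi_1> = (1/6)[1*(1)*conj(1) + 1*(-1)*conj(exp(I*pi/3)) + 1*(1)*conj(exp(2*I*pi/3)) + 1*(-1)*conj(-1) + 1*(1)*conj(exp(-2*I*pi/3)) + 1*(-1)*conj(exp(-I*pi/3))]
      = (1/6)[(1) + (-exp(-I*pi/3)) + (exp(-2*I*pi/3)) + (1) + (exp(2*I*pi/3)) + (-exp(I*pi/3))] = 0/6 = 0
  <chi_4*chi_5, chi_2> = (1/6)[1*(1)*conj(1) + 1*(-1)*conj(exp(2*I*pi/3)) + 1*(1)*conj(exp(-2*I*pi/3)) + 1*(-1)*conj(1) + 1*(1)*conj(exp(2*I*pi/3)) + 1*(-1)*conj(exp(-2*I*pi/3))]
      = (1/6)[(1) + (-exp(-2*I*pi/3)) + (exp(2*I*pi/3)) + (-1) + (exp(-2*I*pi/3)) + (-exp(2*I*pi/3))] = 0/6 = 0
  <chi_4*chi_5, chi_3> = (1/6)[1*(1)*conj(1) + 1*(-1)*conj(-1) + 1*(1)*conj(1) + 1*(-1)*conj(-1) + 1*(1)*conj(1) + 1*(-1)*conj(-1)]
      = (1/6)[(1) + (1) + (1) + (1) + (1) + (1)] = 6/6 = 1
  <chi_4*chi_5, chi_4> = (1/6)[1*(1)*conj(1) + 1*(-1)*conj(exp(-2*I*pi/3)) + 1*(1)*conj(exp(2*I*pi/3)) + 1*(-1)*conj(1) + 1*(1)*conj(exp(-2*I*pi/3)) + 1*(-1)*conj(exp(2*I*pi/3))]
      = (1/6)[(1) + (-exp(2*I*pi/3)) + (exp(-2*I*pi/3)) + (-1) + (exp(2*I*pi/3)) + (-exp(-2*I*pi/3))] = 0/6 = 0
  <chi_4*chi_5, chi_5> = (1/6)[1*(1)*conj(1) + 1*(-1)*conj(exp(-I*pi/3)) + 1*(1)*conj(exp(-2*I*pi/3)) + 1*(-1)*conj(-1) + 1*(1)*conj(exp(2*I*pi/3)) + 1*(-1)*conj(exp(I*pi/3))]
      = (1/6)[(1) + (-exp(I*pi/3)) + (exp(2*I*pi/3)) + (1) + (exp(-2*I*pi/3)) + (-exp(-I*pi/3))] = 0/6 = 0
(Exp terms are combined using exp(i*s)*conj(exp(i*t)) = exp(i*(s-t)), and sums of them are collapsed using the identity that for every m > 1 the m distinct m-th roots of unity sum to 0, e.g. 1 + exp(2*I*pi/3) + exp(-2*I*pi/3) = 0.)
Hence the multiplicities are chi_3: 1. Dimension check: dim(chi_4)*dim(chi_5) = 1*1 = 1 and sum (mult * dim) = 1*1 = 1.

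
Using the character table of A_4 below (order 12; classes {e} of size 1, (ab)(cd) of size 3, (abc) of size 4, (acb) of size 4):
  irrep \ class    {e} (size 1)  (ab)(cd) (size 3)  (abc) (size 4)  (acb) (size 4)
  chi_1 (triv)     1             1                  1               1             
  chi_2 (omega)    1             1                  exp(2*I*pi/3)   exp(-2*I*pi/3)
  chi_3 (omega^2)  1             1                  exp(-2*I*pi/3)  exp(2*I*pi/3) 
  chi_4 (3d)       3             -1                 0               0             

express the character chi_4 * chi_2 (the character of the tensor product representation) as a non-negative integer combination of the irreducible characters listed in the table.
chi_4 tensor chi_2 = chi_4 (all other irreducibles have multiplicity 0).

Justification: The character of a tensor product is the pointwise product (chi_4 * chi_2)(C) = chi_4(C) * chi_2(C):
  {e}: (3)*(1), (ab)(cd): (-1)*(1), (abc): (0)*(exp(2*I*pi/3)), (acb): (0)*(exp(-2*I*pi/3))
so (chi_4 * chi_2) takes values
  {e} -> 3, (ab)(cd) -> -1, (abc) -> 0, (acb) -> 0.
Now take the inner product of this character with each irreducible chi from the table, <chi_4*chi_2, chi> = (1/12) sum_C |C| (chi_4*chi_2)(C) conj(chi(C)):
  <chi_4*chi_2, chi_1> = (1/12)[1*(3)*conj(1) + 3*(-1)*conj(1) + 4*(0)*conj(1) + 4*(0)*conj(1)]
      = (1/12)[(3) + (-3) + (0) + (0)] = 0/12 = 0
  <chi_4*chi_2, chi_2> = (1/12)[1*(3)*conj(1) + 3*(-1)*conj(1) + 4*(0)*conj(exp(2*I*pi/3)) + 4*(0)*conj(exp(-2*I*pi/3))]
      = (1/12)[(3) + (-3) + (0) + (0)] = 0/12 = 0
  <chi_4*chi_2, chi_3> = (1/12)[1*(3)*conj(1) + 3*(-1)*conj(1) + 4*(0)*conj(exp(-2*I*pi/3)) + 4*(0)*conj(exp(2*I*pi/3))]
      = (1/12)[(3) + (-3) + (0) + (0)] = 0/12 = 0
  <chi_4*chi_2, chi_4> = (1/12)[1*(3)*conj(3) + 3*(-1)*conj(-1) + 4*(0)*conj(0) + 4*(0)*conj(0)]
      = (1/12)[(9) + (3) + (0) + (0)] = 12/12 = 1
(Exp terms are combined using exp(i*s)*conj(exp(i*t)) = exp(i*(s-t)), and sums of them are collapsed using the identity that for every m > 1 the m distinct m-th roots of unity sum to 0, e.g. 1 + exp(2*I*pi/3) + exp(-2*I*pi/3) = 0.)
Hence the multiplicities are chi_4: 1. Dimension check: dim(chi_4)*dim(chi_2) = 3*1 = 3 and sum (mult * dim) = 1*3 = 3.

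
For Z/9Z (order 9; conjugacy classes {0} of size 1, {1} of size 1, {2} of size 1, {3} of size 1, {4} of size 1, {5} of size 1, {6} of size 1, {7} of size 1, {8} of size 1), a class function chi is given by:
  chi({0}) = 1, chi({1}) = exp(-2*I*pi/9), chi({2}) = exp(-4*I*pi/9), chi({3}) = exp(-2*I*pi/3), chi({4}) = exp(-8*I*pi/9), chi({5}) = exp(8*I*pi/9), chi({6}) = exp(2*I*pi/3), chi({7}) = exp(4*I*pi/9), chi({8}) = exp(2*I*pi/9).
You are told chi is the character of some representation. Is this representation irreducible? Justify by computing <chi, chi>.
Irreducible: <chi, chi> = 1.

Reasoning: <chi, chi> = (1/|G|) sum_C |C| * |chi(C)|^2 = (1/9)[1*|1|^2 + 1*|exp(-2*I*pi/9)|^2 + 1*|exp(-4*I*pi/9)|^2 + 1*|exp(-2*I*pi/3)|^2 + 1*|exp(-8*I*pi/9)|^2 + 1*|exp(8*I*pi/9)|^2 + 1*|exp(2*I*pi/3)|^2 + 1*|exp(4*I*pi/9)|^2 + 1*|exp(2*I*pi/9)|^2]
  = (1/9)[(1) + (1) + (1) + (1) + (1) + (1) + (1) + (1) + (1)] = 9/9 = 1.
(Exp terms are combined using exp(i*s)*conj(exp(i*t)) = exp(i*(s-t)), and sums of them are collapsed using the identity that for every m > 1 the m distinct m-th roots of unity sum to 0, e.g. 1 + exp(2*I*pi/3) + exp(-2*I*pi/3) = 0.)
A character is irreducible iff <chi, chi> = 1, so this representation is irreducible.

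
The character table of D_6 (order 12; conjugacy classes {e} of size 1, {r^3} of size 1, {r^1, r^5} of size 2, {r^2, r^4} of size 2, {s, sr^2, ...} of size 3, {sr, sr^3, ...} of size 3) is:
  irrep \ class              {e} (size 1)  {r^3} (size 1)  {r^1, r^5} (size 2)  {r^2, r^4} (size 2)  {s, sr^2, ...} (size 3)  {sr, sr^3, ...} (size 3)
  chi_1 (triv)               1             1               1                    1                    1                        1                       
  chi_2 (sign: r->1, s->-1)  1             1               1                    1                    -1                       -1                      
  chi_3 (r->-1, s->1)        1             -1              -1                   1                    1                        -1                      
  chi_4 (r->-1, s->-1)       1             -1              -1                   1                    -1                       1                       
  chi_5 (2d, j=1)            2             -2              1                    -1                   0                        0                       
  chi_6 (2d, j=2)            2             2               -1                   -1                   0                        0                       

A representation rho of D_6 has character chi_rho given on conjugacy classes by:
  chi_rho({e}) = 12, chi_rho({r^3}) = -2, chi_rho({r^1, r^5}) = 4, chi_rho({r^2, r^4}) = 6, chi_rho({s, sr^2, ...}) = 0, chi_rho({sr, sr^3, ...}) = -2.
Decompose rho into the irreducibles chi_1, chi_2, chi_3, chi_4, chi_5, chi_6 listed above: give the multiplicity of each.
Multiplicities: chi_1: 2, chi_2: 3, chi_3: 2, chi_4: 1, chi_5: 2, chi_6: 0.

Argument: Use <chi_rho, chi> = (1/|G|) sum_C |C| * chi_rho(C) * conj(chi(C)) with |G| = 12 for each irreducible chi in the table:
  <chi_rho, chi_1> = (1/12)[1*(12)*conj(1) + 1*(-2)*conj(1) + 2*(4)*conj(1) + 2*(6)*conj(1) + 3*(0)*conj(1) + 3*(-2)*conj(1)]
      = (1/12)[(12) + (-2) + (8) + (12) + (0) + (-6)] = 24/12 = 2
  <chi_rho, chi_2> = (1/12)[1*(12)*conj(1) + 1*(-2)*conj(1) + 2*(4)*conj(1) + 2*(6)*conj(1) + 3*(0)*conj(-1) + 3*(-2)*conj(-1)]
      = (1/12)[(12) + (-2) + (8) + (12) + (0) + (6)] = 36/12 = 3
  <chi_rho, chi_3> = (1/12)[1*(12)*conj(1) + 1*(-2)*conj(-1) + 2*(4)*conj(-1) + 2*(6)*conj(1) + 3*(0)*conj(1) + 3*(-2)*conj(-1)]
      = (1/12)[(12) + (2) + (-8) + (12) + (0) + (6)] = 24/12 = 2
  <chi_rho, chi_4> = (1/12)[1*(12)*conj(1) + 1*(-2)*conj(-1) + 2*(4)*conj(-1) + 2*(6)*conj(1) + 3*(0)*conj(-1) + 3*(-2)*conj(1)]
      = (1/12)[(12) + (2) + (-8) + (12) + (0) + (-6)] = 12/12 = 1
  <chi_rho, chi_5> = (1/12)[1*(12)*conj(2) + 1*(-2)*conj(-2) + 2*(4)*conj(1) + 2*(6)*conj(-1) + 3*(0)*conj(0) + 3*(-2)*conj(0)]
      = (1/12)[(24) + (4) + (8) + (-12) + (0) + (0)] = 24/12 = 2
  <chi_rho, chi_6> = (1/12)[1*(12)*conj(2) + 1*(-2)*conj(2) + 2*(4)*conj(-1) + 2*(6)*conj(-1) + 3*(0)*conj(0) + 3*(-2)*conj(0)]
      = (1/12)[(24) + (-4) + (-8) + (-12) + (0) + (0)] = 0/12 = 0
Dimension check: dim(rho) = sum (mult * dim) = 2*1 + 3*1 + 2*1 + 1*1 + 2*2 + 0*2 = 12 = chi_rho(e) = 12.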